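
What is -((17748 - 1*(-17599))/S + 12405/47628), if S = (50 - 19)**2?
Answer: -565142707/15256836 ≈ -37.042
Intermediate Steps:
S = 961 (S = 31**2 = 961)
-((17748 - 1*(-17599))/S + 12405/47628) = -((17748 - 1*(-17599))/961 + 12405/47628) = -((17748 + 17599)*(1/961) + 12405*(1/47628)) = -(35347*(1/961) + 4135/15876) = -(35347/961 + 4135/15876) = -1*565142707/15256836 = -565142707/15256836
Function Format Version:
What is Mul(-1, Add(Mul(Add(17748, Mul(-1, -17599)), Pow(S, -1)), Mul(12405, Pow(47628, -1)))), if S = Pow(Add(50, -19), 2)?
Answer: Rational(-565142707, 15256836) ≈ -37.042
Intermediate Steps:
S = 961 (S = Pow(31, 2) = 961)
Mul(-1, Add(Mul(Add(17748, Mul(-1, -17599)), Pow(S, -1)), Mul(12405, Pow(47628, -1)))) = Mul(-1, Add(Mul(Add(17748, Mul(-1, -17599)), Pow(961, -1)), Mul(12405, Pow(47628, -1)))) = Mul(-1, Add(Mul(Add(17748, 17599), Rational(1, 961)), Mul(12405, Rational(1, 47628)))) = Mul(-1, Add(Mul(35347, Rational(1, 961)), Rational(4135, 15876))) = Mul(-1, Add(Rational(35347, 961), Rational(4135, 15876))) = Mul(-1, Rational(565142707, 15256836)) = Rational(-565142707, 15256836)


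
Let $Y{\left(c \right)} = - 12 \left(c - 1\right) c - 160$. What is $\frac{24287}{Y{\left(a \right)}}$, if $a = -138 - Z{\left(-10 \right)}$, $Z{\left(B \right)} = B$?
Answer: $- \frac{24287}{198304} \approx -0.12247$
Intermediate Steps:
$a = -128$ ($a = -138 - -10 = -138 + 10 = -128$)
$Y{\left(c \right)} = -160 + c \left(12 - 12 c\right)$ ($Y{\left(c \right)} = - 12 \left(c - 1\right) c - 160 = - 12 \left(-1 + c\right) c - 160 = \left(12 - 12 c\right) c - 160 = c \left(12 - 12 c\right) - 160 = -160 + c \left(12 - 12 c\right)$)
$\frac{24287}{Y{\left(a \right)}} = \frac{24287}{-160 - 12 \left(-128\right)^{2} + 12 \left(-128\right)} = \frac{24287}{-160 - 196608 - 1536} = \frac{24287}{-198304} = 24287 \left(- \frac{1}{198304}\right) = - \frac{24287}{198304}$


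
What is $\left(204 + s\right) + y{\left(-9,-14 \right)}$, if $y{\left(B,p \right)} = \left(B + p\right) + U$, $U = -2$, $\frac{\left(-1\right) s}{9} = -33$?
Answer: $476$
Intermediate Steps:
$s = 297$ ($s = \left(-9\right) \left(-33\right) = 297$)
$y{\left(B,p \right)} = -2 + B + p$ ($y{\left(B,p \right)} = \left(B + p\right) - 2 = -2 + B + p$)
$\left(204 + s\right) + y{\left(-9,-14 \right)} = \left(204 + 297\right) - 25 = 501 - 25 = 476$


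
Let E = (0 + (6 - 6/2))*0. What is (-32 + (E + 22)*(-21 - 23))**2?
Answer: 1000000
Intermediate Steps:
E = 0 (E = (0 + (6 - 6/2))*0 = (0 + (6 - 1*3))*0 = (0 + (6 - 3))*0 = (0 + 3)*0 = 3*0 = 0)
(-32 + (E + 22)*(-21 - 23))**2 = (-32 + (0 + 22)*(-21 - 23))**2 = (-32 + 22*(-44))**2 = (-32 - 968)**2 = (-1000)**2 = 1000000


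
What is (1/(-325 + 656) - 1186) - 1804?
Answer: -989689/331 ≈ -2990.0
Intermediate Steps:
(1/(-325 + 656) - 1186) - 1804 = (1/331 - 1186) - 1804 = -392565/331 - 1804 = -989689/331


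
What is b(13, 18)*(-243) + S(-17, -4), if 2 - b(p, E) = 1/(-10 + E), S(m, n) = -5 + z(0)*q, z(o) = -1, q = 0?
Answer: -3685/8 ≈ -460.63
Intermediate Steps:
S(m, n) = -5 (S(m, n) = -5 - 1*0 = -5 + 0 = -5)
b(p, E) = 2 - 1/(-10 + E)
b(13, 18)*(-243) + S(-17, -4) = ((-21 + 2*18)/(-10 + 18))*(-243) - 5 = ((-21 + 36)/8)*(-243) - 5 = ((⅛)*15)*(-243) - 5 = (15/8)*(-243) - 5 = -3645/8 - 5 = -3685/8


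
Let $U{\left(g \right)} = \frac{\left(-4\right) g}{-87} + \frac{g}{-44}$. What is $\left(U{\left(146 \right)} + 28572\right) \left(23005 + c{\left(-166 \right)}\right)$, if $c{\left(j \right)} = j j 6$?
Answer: $\frac{10300991757005}{1914} \approx 5.3819 \cdot 10^{9}$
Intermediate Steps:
$U{\left(g \right)} = \frac{89 g}{3828}$ ($U{\left(g \right)} = - 4 g \left(- \frac{1}{87}\right) + g \left(- \frac{1}{44}\right) = \frac{4 g}{87} - \frac{g}{44} = \frac{89 g}{3828}$)
$c{\left(j \right)} = 6 j^{2}$ ($c{\left(j \right)} = j^{2} \cdot 6 = 6 j^{2}$)
$\left(U{\left(146 \right)} + 28572\right) \left(23005 + c{\left(-166 \right)}\right) = \left(\frac{89}{3828} \cdot 146 + 28572\right) \left(23005 + 6 \left(-166\right)^{2}\right) = \left(\frac{6497}{1914} + 28572\right) \left(23005 + 6 \cdot 27556\right) = \frac{54693305 \left(23005 + 165336\right)}{1914} = \frac{54693305}{1914} \cdot 188341 = \frac{10300991757005}{1914}$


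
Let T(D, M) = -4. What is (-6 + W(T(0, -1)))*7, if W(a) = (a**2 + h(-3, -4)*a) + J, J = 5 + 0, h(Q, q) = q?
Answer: 217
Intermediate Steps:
J = 5
W(a) = 5 + a**2 - 4*a (W(a) = (a**2 - 4*a) + 5 = 5 + a**2 - 4*a)
(-6 + W(T(0, -1)))*7 = (-6 + (5 + (-4)**2 - 4*(-4)))*7 = (-6 + (5 + 16 + 16))*7 = (-6 + 37)*7 = 31*7 = 217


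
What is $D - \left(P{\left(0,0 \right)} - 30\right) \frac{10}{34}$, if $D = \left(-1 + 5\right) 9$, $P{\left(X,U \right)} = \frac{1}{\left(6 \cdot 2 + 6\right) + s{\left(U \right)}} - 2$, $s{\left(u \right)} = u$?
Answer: $\frac{13891}{306} \approx 45.395$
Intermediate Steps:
$P{\left(X,U \right)} = -2 + \frac{1}{18 + U}$ ($P{\left(X,U \right)} = \frac{1}{\left(6 \cdot 2 + 6\right) + U} - 2 = \frac{1}{\left(12 + 6\right) + U} - 2 = \frac{1}{18 + U} - 2 = -2 + \frac{1}{18 + U}$)
$D = 36$ ($D = 4 \cdot 9 = 36$)
$D - \left(P{\left(0,0 \right)} - 30\right) \frac{10}{34} = 36 - \left(\frac{-35 - 0}{18 + 0} - 30\right) \frac{10}{34} = 36 - \left(\frac{-35 + 0}{18} - 30\right) 10 \cdot \frac{1}{34} = 36 - \left(\frac{1}{18} \left(-35\right) - 30\right) \frac{5}{17} = 36 - \left(- \frac{35}{18} - 30\right) \frac{5}{17} = 36 - \left(- \frac{575}{18}\right) \frac{5}{17} = 36 - - \frac{2875}{306} = 36 + \frac{2875}{306} = \frac{13891}{306}$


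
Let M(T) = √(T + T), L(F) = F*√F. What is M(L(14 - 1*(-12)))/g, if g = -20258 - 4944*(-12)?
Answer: 2^(¼)*13^(¾)/19535 ≈ 0.00041677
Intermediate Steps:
L(F) = F^(3/2)
M(T) = √2*√T (M(T) = √(2*T) = √2*√T)
g = 39070 (g = -20258 - 1*(-59328) = -20258 + 59328 = 39070)
M(L(14 - 1*(-12)))/g = (√2*√((14 - 1*(-12))^(3/2)))/39070 = (√2*√((14 + 12)^(3/2)))*(1/39070) = (√2*√(26^(3/2)))*(1/39070) = (√2*√(26*√26))*(1/39070) = (√2*26^(¾))*(1/39070) = (2*2^(¼)*13^(¾))*(1/39070) = 2^(¼)*13^(¾)/19535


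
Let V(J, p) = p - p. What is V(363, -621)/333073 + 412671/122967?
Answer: 137557/40989 ≈ 3.3559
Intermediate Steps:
V(J, p) = 0
V(363, -621)/333073 + 412671/122967 = 0/333073 + 412671/122967 = 0*(1/333073) + 412671*(1/122967) = 0 + 137557/40989 = 137557/40989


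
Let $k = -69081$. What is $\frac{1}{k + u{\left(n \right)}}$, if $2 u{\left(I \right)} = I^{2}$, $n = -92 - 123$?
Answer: $- \frac{2}{91937} \approx -2.1754 \cdot 10^{-5}$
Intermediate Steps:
$n = -215$ ($n = -92 - 123 = -215$)
$u{\left(I \right)} = \frac{I^{2}}{2}$
$\frac{1}{k + u{\left(n \right)}} = \frac{1}{-69081 + \frac{\left(-215\right)^{2}}{2}} = \frac{1}{-69081 + \frac{1}{2} \cdot 46225} = \frac{1}{-69081 + \frac{46225}{2}} = \frac{1}{- \frac{91937}{2}} = - \frac{2}{91937}$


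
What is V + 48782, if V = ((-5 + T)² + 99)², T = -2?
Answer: 70686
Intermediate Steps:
V = 21904 (V = ((-5 - 2)² + 99)² = ((-7)² + 99)² = (49 + 99)² = 148² = 21904)
V + 48782 = 21904 + 48782 = 70686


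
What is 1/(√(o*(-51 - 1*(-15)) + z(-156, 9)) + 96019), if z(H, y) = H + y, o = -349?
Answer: 96019/9219635944 - √12417/9219635944 ≈ 1.0403e-5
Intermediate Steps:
1/(√(o*(-51 - 1*(-15)) + z(-156, 9)) + 96019) = 1/(√(-349*(-51 - 1*(-15)) + (-156 + 9)) + 96019) = 1/(√(-349*(-51 + 15) - 147) + 96019) = 1/(√(-349*(-36) - 147) + 96019) = 1/(√(12564 - 147) + 96019) = 1/(√12417 + 96019) = 1/(96019 + √12417)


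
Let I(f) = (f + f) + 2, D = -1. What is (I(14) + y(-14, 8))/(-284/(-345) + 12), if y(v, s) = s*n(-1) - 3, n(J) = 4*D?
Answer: -1725/4424 ≈ -0.38992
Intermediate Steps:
n(J) = -4 (n(J) = 4*(-1) = -4)
y(v, s) = -3 - 4*s (y(v, s) = s*(-4) - 3 = -4*s - 3 = -3 - 4*s)
I(f) = 2 + 2*f (I(f) = 2*f + 2 = 2 + 2*f)
(I(14) + y(-14, 8))/(-284/(-345) + 12) = ((2 + 2*14) + (-3 - 4*8))/(-284/(-345) + 12) = ((2 + 28) + (-3 - 32))/(-284*(-1/345) + 12) = (30 - 35)/(284/345 + 12) = -5/4424/345 = -5*345/4424 = -1725/4424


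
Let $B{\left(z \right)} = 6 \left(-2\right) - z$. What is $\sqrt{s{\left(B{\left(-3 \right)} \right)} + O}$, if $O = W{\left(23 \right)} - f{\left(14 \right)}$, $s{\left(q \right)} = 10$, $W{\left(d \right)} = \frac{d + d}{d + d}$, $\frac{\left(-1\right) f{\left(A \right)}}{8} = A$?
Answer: $\sqrt{123} \approx 11.091$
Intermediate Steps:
$f{\left(A \right)} = - 8 A$
$B{\left(z \right)} = -12 - z$
$W{\left(d \right)} = 1$ ($W{\left(d \right)} = \frac{2 d}{2 d} = 2 d \frac{1}{2 d} = 1$)
$O = 113$ ($O = 1 - \left(-8\right) 14 = 1 - -112 = 1 + 112 = 113$)
$\sqrt{s{\left(B{\left(-3 \right)} \right)} + O} = \sqrt{10 + 113} = \sqrt{123}$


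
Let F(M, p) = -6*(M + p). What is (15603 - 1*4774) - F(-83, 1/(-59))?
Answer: 609523/59 ≈ 10331.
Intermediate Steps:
F(M, p) = -6*M - 6*p
(15603 - 1*4774) - F(-83, 1/(-59)) = (15603 - 1*4774) - (-6*(-83) - 6/(-59)) = (15603 - 4774) - (498 - 6*(-1/59)) = 10829 - (498 + 6/59) = 10829 - 1*29388/59 = 10829 - 29388/59 = 609523/59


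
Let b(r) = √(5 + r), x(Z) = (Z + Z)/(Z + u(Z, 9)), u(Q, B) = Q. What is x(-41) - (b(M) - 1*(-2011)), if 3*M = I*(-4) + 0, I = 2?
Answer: -2010 - √21/3 ≈ -2011.5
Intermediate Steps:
x(Z) = 1 (x(Z) = (Z + Z)/(Z + Z) = (2*Z)/((2*Z)) = (2*Z)*(1/(2*Z)) = 1)
M = -8/3 (M = (2*(-4) + 0)/3 = (-8 + 0)/3 = (⅓)*(-8) = -8/3 ≈ -2.6667)
x(-41) - (b(M) - 1*(-2011)) = 1 - (√(5 - 8/3) - 1*(-2011)) = 1 - (√(7/3) + 2011) = 1 - (√21/3 + 2011) = 1 - (2011 + √21/3) = 1 + (-2011 - √21/3) = -2010 - √21/3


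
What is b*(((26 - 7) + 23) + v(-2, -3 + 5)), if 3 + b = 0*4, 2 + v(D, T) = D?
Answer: -114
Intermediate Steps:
v(D, T) = -2 + D
b = -3 (b = -3 + 0*4 = -3 + 0 = -3)
b*(((26 - 7) + 23) + v(-2, -3 + 5)) = -3*(((26 - 7) + 23) + (-2 - 2)) = -3*((19 + 23) - 4) = -3*(42 - 4) = -3*38 = -114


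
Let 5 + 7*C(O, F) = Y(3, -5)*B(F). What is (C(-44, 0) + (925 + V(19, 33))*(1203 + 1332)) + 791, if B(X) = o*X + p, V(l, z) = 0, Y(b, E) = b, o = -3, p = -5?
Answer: 16419642/7 ≈ 2.3457e+6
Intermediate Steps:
B(X) = -5 - 3*X (B(X) = -3*X - 5 = -5 - 3*X)
C(O, F) = -20/7 - 9*F/7 (C(O, F) = -5/7 + (3*(-5 - 3*F))/7 = -5/7 + (-15 - 9*F)/7 = -5/7 + (-15/7 - 9*F/7) = -20/7 - 9*F/7)
(C(-44, 0) + (925 + V(19, 33))*(1203 + 1332)) + 791 = ((-20/7 - 9/7*0) + (925 + 0)*(1203 + 1332)) + 791 = ((-20/7 + 0) + 925*2535) + 791 = (-20/7 + 2344875) + 791 = 16414105/7 + 791 = 16419642/7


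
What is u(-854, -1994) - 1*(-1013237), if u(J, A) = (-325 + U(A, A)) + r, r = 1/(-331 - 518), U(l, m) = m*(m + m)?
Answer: 7611271415/849 ≈ 8.9650e+6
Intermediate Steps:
U(l, m) = 2*m² (U(l, m) = m*(2*m) = 2*m²)
r = -1/849 (r = 1/(-849) = -1/849 ≈ -0.0011779)
u(J, A) = -275926/849 + 2*A² (u(J, A) = (-325 + 2*A²) - 1/849 = -275926/849 + 2*A²)
u(-854, -1994) - 1*(-1013237) = (-275926/849 + 2*(-1994)²) - 1*(-1013237) = (-275926/849 + 2*3976036) + 1013237 = (-275926/849 + 7952072) + 1013237 = 6751033202/849 + 1013237 = 7611271415/849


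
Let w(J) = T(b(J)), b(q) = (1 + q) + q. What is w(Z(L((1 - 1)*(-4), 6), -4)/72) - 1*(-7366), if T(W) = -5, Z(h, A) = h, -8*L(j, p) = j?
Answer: 7361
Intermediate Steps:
b(q) = 1 + 2*q
L(j, p) = -j/8
w(J) = -5
w(Z(L((1 - 1)*(-4), 6), -4)/72) - 1*(-7366) = -5 - 1*(-7366) = -5 + 7366 = 7361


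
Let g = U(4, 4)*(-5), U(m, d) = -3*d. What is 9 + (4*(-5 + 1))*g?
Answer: -951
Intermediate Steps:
g = 60 (g = -3*4*(-5) = -12*(-5) = 60)
9 + (4*(-5 + 1))*g = 9 + (4*(-5 + 1))*60 = 9 + (4*(-4))*60 = 9 - 16*60 = 9 - 960 = -951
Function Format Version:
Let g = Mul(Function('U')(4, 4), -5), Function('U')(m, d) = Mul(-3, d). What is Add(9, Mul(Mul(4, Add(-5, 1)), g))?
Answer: -951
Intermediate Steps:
g = 60 (g = Mul(Mul(-3, 4), -5) = Mul(-12, -5) = 60)
Add(9, Mul(Mul(4, Add(-5, 1)), g)) = Add(9, Mul(Mul(4, Add(-5, 1)), 60)) = Add(9, Mul(Mul(4, -4), 60)) = Add(9, Mul(-16, 60)) = Add(9, -960) = -951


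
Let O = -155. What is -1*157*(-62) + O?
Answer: 9579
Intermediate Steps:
-1*157*(-62) + O = -1*157*(-62) - 155 = -157*(-62) - 155 = 9734 - 155 = 9579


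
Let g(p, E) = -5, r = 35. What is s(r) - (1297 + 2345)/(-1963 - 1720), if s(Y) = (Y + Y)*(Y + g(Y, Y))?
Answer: 7737942/3683 ≈ 2101.0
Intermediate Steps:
s(Y) = 2*Y*(-5 + Y) (s(Y) = (Y + Y)*(Y - 5) = (2*Y)*(-5 + Y) = 2*Y*(-5 + Y))
s(r) - (1297 + 2345)/(-1963 - 1720) = 2*35*(-5 + 35) - (1297 + 2345)/(-1963 - 1720) = 2*35*30 - 3642/(-3683) = 2100 - 3642*(-1)/3683 = 2100 - 1*(-3642/3683) = 2100 + 3642/3683 = 7737942/3683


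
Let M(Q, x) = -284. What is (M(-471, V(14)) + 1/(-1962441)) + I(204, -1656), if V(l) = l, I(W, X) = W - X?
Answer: 3092807015/1962441 ≈ 1576.0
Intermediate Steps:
(M(-471, V(14)) + 1/(-1962441)) + I(204, -1656) = (-284 + 1/(-1962441)) + (204 - 1*(-1656)) = (-284 - 1/1962441) + (204 + 1656) = -557333245/1962441 + 1860 = 3092807015/1962441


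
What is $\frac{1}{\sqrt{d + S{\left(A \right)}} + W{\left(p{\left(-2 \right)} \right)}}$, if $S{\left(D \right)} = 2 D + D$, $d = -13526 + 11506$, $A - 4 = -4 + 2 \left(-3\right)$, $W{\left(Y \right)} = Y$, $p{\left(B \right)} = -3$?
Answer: $- \frac{3}{2047} - \frac{i \sqrt{2038}}{2047} \approx -0.0014656 - 0.022054 i$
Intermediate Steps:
$A = -6$ ($A = 4 + \left(-4 + 2 \left(-3\right)\right) = 4 - 10 = -6$)
$d = -2020$
$S{\left(D \right)} = 3 D$
$\frac{1}{\sqrt{d + S{\left(A \right)}} + W{\left(p{\left(-2 \right)} \right)}} = \frac{1}{\sqrt{-2020 + 3 \left(-6\right)} - 3} = \frac{1}{\sqrt{-2020 - 18} - 3} = \frac{1}{\sqrt{-2038} - 3} = \frac{1}{i \sqrt{2038} - 3} = \frac{1}{-3 + i \sqrt{2038}}$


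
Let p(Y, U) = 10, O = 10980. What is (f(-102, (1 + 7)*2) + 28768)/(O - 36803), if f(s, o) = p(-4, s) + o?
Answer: -28794/25823 ≈ -1.1151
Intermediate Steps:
f(s, o) = 10 + o
(f(-102, (1 + 7)*2) + 28768)/(O - 36803) = ((10 + (1 + 7)*2) + 28768)/(10980 - 36803) = ((10 + 8*2) + 28768)/(-25823) = ((10 + 16) + 28768)*(-1/25823) = (26 + 28768)*(-1/25823) = 28794*(-1/25823) = -28794/25823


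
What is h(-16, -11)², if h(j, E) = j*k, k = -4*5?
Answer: 102400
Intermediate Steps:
k = -20
h(j, E) = -20*j (h(j, E) = j*(-20) = -20*j)
h(-16, -11)² = (-20*(-16))² = 320² = 102400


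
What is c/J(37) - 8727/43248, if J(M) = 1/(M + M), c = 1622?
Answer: 1730320739/14416 ≈ 1.2003e+5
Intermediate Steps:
J(M) = 1/(2*M)
c/J(37) - 8727/43248 = 1622/(((½)/37)) - 8727/43248 = 1622/(((½)*(1/37))) - 8727*1/43248 = 1622/(1/74) - 2909/14416 = 1622*74 - 2909/14416 = 120028 - 2909/14416 = 1730320739/14416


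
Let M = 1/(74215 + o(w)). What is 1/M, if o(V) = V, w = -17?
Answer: 74198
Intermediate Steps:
M = 1/74198 (M = 1/(74215 - 17) = 1/74198 ≈ 1.3477e-5)
1/M = 1/(1/74198) = 74198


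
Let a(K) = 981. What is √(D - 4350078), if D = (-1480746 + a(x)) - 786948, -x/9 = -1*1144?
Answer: 3*I*√735199 ≈ 2572.3*I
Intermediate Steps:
x = 10296 (x = -(-9)*1144 = -9*(-1144) = 10296)
D = -2266713 (D = (-1480746 + 981) - 786948 = -1479765 - 786948 = -2266713)
√(D - 4350078) = √(-2266713 - 4350078) = √(-6616791) = 3*I*√735199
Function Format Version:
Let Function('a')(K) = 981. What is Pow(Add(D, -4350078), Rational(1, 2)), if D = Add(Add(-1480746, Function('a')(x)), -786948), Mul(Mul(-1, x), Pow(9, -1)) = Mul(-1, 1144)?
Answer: Mul(3, I, Pow(735199, Rational(1, 2))) ≈ Mul(2572.3, I)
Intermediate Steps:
x = 10296 (x = Mul(-9, Mul(-1, 1144)) = Mul(-9, -1144) = 10296)
D = -2266713 (D = Add(Add(-1480746, 981), -786948) = Add(-1479765, -786948) = -2266713)
Pow(Add(D, -4350078), Rational(1, 2)) = Pow(Add(-2266713, -4350078), Rational(1, 2)) = Pow(-6616791, Rational(1, 2)) = Mul(3, I, Pow(735199, Rational(1, 2)))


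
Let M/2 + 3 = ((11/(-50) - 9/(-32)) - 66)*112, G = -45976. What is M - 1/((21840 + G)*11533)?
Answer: -102828312790591/6959012200 ≈ -14776.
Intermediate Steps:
M = -369407/25 (M = -6 + 2*(((11/(-50) - 9/(-32)) - 66)*112) = -6 + 2*(((11*(-1/50) - 9*(-1/32)) - 66)*112) = -6 + 2*(((-11/50 + 9/32) - 66)*112) = -6 + 2*((49/800 - 66)*112) = -6 + 2*(-52751/800*112) = -6 + 2*(-369257/50) = -6 - 369257/25 = -369407/25 ≈ -14776.)
M - 1/((21840 + G)*11533) = -369407/25 - 1/((21840 - 45976)*11533) = -369407/25 - 1/((-24136)*11533) = -369407/25 - (-1)/(24136*11533) = -369407/25 - 1*(-1/278360488) = -369407/25 + 1/278360488 = -102828312790591/6959012200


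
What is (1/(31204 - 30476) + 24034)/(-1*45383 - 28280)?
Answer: -17496753/53626664 ≈ -0.32627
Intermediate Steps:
(1/(31204 - 30476) + 24034)/(-1*45383 - 28280) = (1/728 + 24034)/(-45383 - 28280) = (1/728 + 24034)/(-73663) = (17496753/728)*(-1/73663) = -17496753/53626664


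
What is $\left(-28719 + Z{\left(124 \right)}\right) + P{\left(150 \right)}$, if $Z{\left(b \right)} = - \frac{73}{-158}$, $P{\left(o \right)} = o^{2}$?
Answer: $- \frac{982529}{158} \approx -6218.5$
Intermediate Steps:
$Z{\left(b \right)} = \frac{73}{158}$ ($Z{\left(b \right)} = \left(-73\right) \left(- \frac{1}{158}\right) = \frac{73}{158}$)
$\left(-28719 + Z{\left(124 \right)}\right) + P{\left(150 \right)} = \left(-28719 + \frac{73}{158}\right) + 150^{2} = - \frac{4537529}{158} + 22500 = - \frac{982529}{158}$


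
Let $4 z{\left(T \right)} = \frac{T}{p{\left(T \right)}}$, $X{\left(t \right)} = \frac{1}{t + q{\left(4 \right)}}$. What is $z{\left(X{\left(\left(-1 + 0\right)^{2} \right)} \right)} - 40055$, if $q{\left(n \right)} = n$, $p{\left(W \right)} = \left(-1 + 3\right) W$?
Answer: $- \frac{320439}{8} \approx -40055.0$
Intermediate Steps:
$p{\left(W \right)} = 2 W$
$X{\left(t \right)} = \frac{1}{4 + t}$ ($X{\left(t \right)} = \frac{1}{t + 4} = \frac{1}{4 + t}$)
$z{\left(T \right)} = \frac{1}{8}$ ($z{\left(T \right)} = \frac{T \frac{1}{2 T}}{4} = \frac{1}{4} \cdot \frac{1}{2} = \frac{1}{8}$)
$z{\left(X{\left(\left(-1 + 0\right)^{2} \right)} \right)} - 40055 = \frac{1}{8} - 40055 = - \frac{320439}{8}$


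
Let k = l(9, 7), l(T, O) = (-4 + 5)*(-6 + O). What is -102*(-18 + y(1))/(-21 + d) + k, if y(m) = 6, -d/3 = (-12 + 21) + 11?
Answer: -127/9 ≈ -14.111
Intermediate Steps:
d = -60 (d = -3*((-12 + 21) + 11) = -3*(9 + 11) = -3*20 = -60)
l(T, O) = -6 + O (l(T, O) = 1*(-6 + O) = -6 + O)
k = 1 (k = -6 + 7 = 1)
-102*(-18 + y(1))/(-21 + d) + k = -102*(-18 + 6)/(-21 - 60) + 1 = -(-1224)/(-81) + 1 = -(-1224)*(-1)/81 + 1 = -102*4/27 + 1 = -136/9 + 1 = -127/9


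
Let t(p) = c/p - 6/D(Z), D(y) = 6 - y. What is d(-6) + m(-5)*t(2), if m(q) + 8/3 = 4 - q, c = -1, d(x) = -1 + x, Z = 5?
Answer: -289/6 ≈ -48.167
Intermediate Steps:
t(p) = -6 - 1/p (t(p) = -1/p - 6/(6 - 1*5) = -1/p - 6/(6 - 5) = -1/p - 6/1 = -1/p - 6*1 = -1/p - 6 = -6 - 1/p)
m(q) = 4/3 - q (m(q) = -8/3 + (4 - q) = 4/3 - q)
d(-6) + m(-5)*t(2) = (-1 - 6) + (4/3 - 1*(-5))*(-6 - 1/2) = -7 + (4/3 + 5)*(-6 - 1*1/2) = -7 + 19*(-6 - 1/2)/3 = -7 + (19/3)*(-13/2) = -7 - 247/6 = -289/6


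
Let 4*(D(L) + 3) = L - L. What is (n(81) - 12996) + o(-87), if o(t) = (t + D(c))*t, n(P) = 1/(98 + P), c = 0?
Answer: -924713/179 ≈ -5166.0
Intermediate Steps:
D(L) = -3 (D(L) = -3 + (L - L)/4 = -3 + (¼)*0 = -3 + 0 = -3)
o(t) = t*(-3 + t) (o(t) = (t - 3)*t = (-3 + t)*t = t*(-3 + t))
(n(81) - 12996) + o(-87) = (1/(98 + 81) - 12996) - 87*(-3 - 87) = (1/179 - 12996) - 87*(-90) = (1/179 - 12996) + 7830 = -2326283/179 + 7830 = -924713/179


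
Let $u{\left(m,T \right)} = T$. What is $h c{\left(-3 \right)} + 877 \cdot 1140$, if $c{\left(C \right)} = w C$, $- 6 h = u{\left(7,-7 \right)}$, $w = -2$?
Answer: $999787$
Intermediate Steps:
$h = \frac{7}{6}$ ($h = \left(- \frac{1}{6}\right) \left(-7\right) = \frac{7}{6} \approx 1.1667$)
$c{\left(C \right)} = - 2 C$
$h c{\left(-3 \right)} + 877 \cdot 1140 = \frac{7 \left(\left(-2\right) \left(-3\right)\right)}{6} + 877 \cdot 1140 = \frac{7}{6} \cdot 6 + 999780 = 7 + 999780 = 999787$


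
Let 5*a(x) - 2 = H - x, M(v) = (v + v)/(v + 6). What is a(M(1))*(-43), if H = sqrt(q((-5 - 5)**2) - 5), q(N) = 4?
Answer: -516/35 - 43*I/5 ≈ -14.743 - 8.6*I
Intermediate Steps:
H = I (H = sqrt(4 - 5) = sqrt(-1) = I ≈ 1.0*I)
M(v) = 2*v/(6 + v) (M(v) = (2*v)/(6 + v) = 2*v/(6 + v))
a(x) = 2/5 - x/5 + I/5 (a(x) = 2/5 + (I - x)/5 = 2/5 + (-x/5 + I/5) = 2/5 - x/5 + I/5)
a(M(1))*(-43) = (2/5 - 2/(5*(6 + 1)) + I/5)*(-43) = (2/5 - 2/(5*7) + I/5)*(-43) = (2/5 - 1/5*2/7 + I/5)*(-43) = (2/5 - 2/35 + I/5)*(-43) = (12/35 + I/5)*(-43) = -516/35 - 43*I/5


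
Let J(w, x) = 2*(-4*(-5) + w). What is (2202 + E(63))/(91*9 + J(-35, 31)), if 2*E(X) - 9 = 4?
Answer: 4417/1578 ≈ 2.7991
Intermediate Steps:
E(X) = 13/2 (E(X) = 9/2 + (½)*4 = 9/2 + 2 = 13/2)
J(w, x) = 40 + 2*w (J(w, x) = 2*(20 + w) = 40 + 2*w)
(2202 + E(63))/(91*9 + J(-35, 31)) = (2202 + 13/2)/(91*9 + (40 + 2*(-35))) = 4417/(2*(819 + (40 - 70))) = 4417/(2*(819 - 30)) = (4417/2)/789 = (4417/2)*(1/789) = 4417/1578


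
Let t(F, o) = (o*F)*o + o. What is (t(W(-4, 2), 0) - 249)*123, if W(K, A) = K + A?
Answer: -30627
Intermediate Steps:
W(K, A) = A + K
t(F, o) = o + F*o**2 (t(F, o) = (F*o)*o + o = F*o**2 + o = o + F*o**2)
(t(W(-4, 2), 0) - 249)*123 = (0*(1 + (2 - 4)*0) - 249)*123 = (0*(1 - 2*0) - 249)*123 = (0*(1 + 0) - 249)*123 = (0*1 - 249)*123 = (0 - 249)*123 = -249*123 = -30627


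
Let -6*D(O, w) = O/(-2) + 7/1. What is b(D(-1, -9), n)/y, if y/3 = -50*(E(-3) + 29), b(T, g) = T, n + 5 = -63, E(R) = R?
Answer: 1/3120 ≈ 0.00032051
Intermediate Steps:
D(O, w) = -7/6 + O/12 (D(O, w) = -(O/(-2) + 7/1)/6 = -(O*(-1/2) + 7*1)/6 = -(-O/2 + 7)/6 = -(7 - O/2)/6 = -7/6 + O/12)
n = -68 (n = -5 - 63 = -68)
y = -3900 (y = 3*(-50*(-3 + 29)) = 3*(-50*26) = 3*(-1300) = -3900)
b(D(-1, -9), n)/y = (-7/6 + (1/12)*(-1))/(-3900) = (-7/6 - 1/12)*(-1/3900) = -5/4*(-1/3900) = 1/3120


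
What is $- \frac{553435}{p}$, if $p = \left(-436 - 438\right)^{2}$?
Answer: $- \frac{553435}{763876} \approx -0.72451$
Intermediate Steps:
$p = 763876$ ($p = \left(-874\right)^{2} = 763876$)
$- \frac{553435}{p} = - \frac{553435}{763876}$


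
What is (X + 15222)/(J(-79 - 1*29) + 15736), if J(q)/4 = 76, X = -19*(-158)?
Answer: 2278/2005 ≈ 1.1362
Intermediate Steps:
X = 3002
J(q) = 304 (J(q) = 4*76 = 304)
(X + 15222)/(J(-79 - 1*29) + 15736) = (3002 + 15222)/(304 + 15736) = 18224/16040 = 18224*(1/16040) = 2278/2005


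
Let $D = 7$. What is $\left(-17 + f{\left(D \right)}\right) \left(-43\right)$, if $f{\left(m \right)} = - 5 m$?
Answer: $2236$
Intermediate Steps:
$\left(-17 + f{\left(D \right)}\right) \left(-43\right) = \left(-17 - 35\right) \left(-43\right) = \left(-52\right) \left(-43\right) = 2236$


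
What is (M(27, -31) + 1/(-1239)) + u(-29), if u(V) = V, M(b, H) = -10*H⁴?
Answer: -11442461122/1239 ≈ -9.2352e+6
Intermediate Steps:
(M(27, -31) + 1/(-1239)) + u(-29) = (-10*(-31)⁴ + 1/(-1239)) - 29 = (-10*923521 - 1/1239) - 29 = (-9235210 - 1/1239) - 29 = -11442425191/1239 - 29 = -11442461122/1239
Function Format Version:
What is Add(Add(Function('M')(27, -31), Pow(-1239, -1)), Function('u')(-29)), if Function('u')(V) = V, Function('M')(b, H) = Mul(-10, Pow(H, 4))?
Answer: Rational(-11442461122, 1239) ≈ -9.2352e+6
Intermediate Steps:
Add(Add(Function('M')(27, -31), Pow(-1239, -1)), Function('u')(-29)) = Add(Add(Mul(-10, Pow(-31, 4)), Pow(-1239, -1)), -29) = Add(Add(Mul(-10, 923521), Rational(-1, 1239)), -29) = Add(Add(-9235210, Rational(-1, 1239)), -29) = Add(Rational(-11442425191, 1239), -29) = Rational(-11442461122, 1239)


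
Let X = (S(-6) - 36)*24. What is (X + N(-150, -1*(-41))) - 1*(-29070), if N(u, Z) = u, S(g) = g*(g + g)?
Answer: 29784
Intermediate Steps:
S(g) = 2*g² (S(g) = g*(2*g) = 2*g²)
X = 864 (X = (2*(-6)² - 36)*24 = (2*36 - 36)*24 = (72 - 36)*24 = 36*24 = 864)
(X + N(-150, -1*(-41))) - 1*(-29070) = (864 - 150) - 1*(-29070) = 714 + 29070 = 29784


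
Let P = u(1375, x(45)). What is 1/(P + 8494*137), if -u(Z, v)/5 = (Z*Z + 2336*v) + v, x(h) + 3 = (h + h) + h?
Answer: -1/9831867 ≈ -1.0171e-7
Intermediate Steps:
x(h) = -3 + 3*h (x(h) = -3 + ((h + h) + h) = -3 + (2*h + h) = -3 + 3*h)
u(Z, v) = -11685*v - 5*Z² (u(Z, v) = -5*((Z*Z + 2336*v) + v) = -5*((Z² + 2336*v) + v) = -5*(Z² + 2337*v) = -11685*v - 5*Z²)
P = -10995545 (P = -11685*(-3 + 3*45) - 5*1375² = -11685*(-3 + 135) - 5*1890625 = -11685*132 - 9453125 = -1542420 - 9453125 = -10995545)
1/(P + 8494*137) = 1/(-10995545 + 8494*137) = 1/(-10995545 + 1163678) = 1/(-9831867) = -1/9831867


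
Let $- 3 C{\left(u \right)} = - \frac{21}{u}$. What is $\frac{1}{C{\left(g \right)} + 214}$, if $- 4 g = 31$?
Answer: $\frac{31}{6606} \approx 0.0046927$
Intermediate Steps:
$g = - \frac{31}{4}$ ($g = \left(- \frac{1}{4}\right) 31 = - \frac{31}{4} \approx -7.75$)
$C{\left(u \right)} = \frac{7}{u}$ ($C{\left(u \right)} = - \frac{\left(-21\right) \frac{1}{u}}{3} = \frac{7}{u}$)
$\frac{1}{C{\left(g \right)} + 214} = \frac{1}{\frac{7}{- \frac{31}{4}} + 214} = \frac{1}{7 \left(- \frac{4}{31}\right) + 214} = \frac{1}{- \frac{28}{31} + 214} = \frac{1}{\frac{6606}{31}} = \frac{31}{6606}$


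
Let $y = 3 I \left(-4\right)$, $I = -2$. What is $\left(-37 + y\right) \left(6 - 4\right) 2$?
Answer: $-52$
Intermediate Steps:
$y = 24$ ($y = 3 \left(-2\right) \left(-4\right) = \left(-6\right) \left(-4\right) = 24$)
$\left(-37 + y\right) \left(6 - 4\right) 2 = \left(-37 + 24\right) \left(6 - 4\right) 2 = - 13 \cdot 2 \cdot 2 = \left(-13\right) 4 = -52$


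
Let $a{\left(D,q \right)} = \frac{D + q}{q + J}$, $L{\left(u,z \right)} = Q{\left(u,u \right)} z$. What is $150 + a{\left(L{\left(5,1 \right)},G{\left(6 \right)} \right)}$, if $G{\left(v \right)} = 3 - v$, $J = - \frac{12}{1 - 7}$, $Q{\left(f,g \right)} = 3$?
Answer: $150$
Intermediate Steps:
$J = 2$ ($J = - \frac{12}{1 - 7} = - \frac{12}{-6} = \left(-12\right) \left(- \frac{1}{6}\right) = 2$)
$L{\left(u,z \right)} = 3 z$
$a{\left(D,q \right)} = \frac{D + q}{2 + q}$ ($a{\left(D,q \right)} = \frac{D + q}{q + 2} = \frac{D + q}{2 + q}$)
$150 + a{\left(L{\left(5,1 \right)},G{\left(6 \right)} \right)} = 150 + \frac{3 \cdot 1 + \left(3 - 6\right)}{2 + \left(3 - 6\right)} = 150 + \frac{3 + \left(3 - 6\right)}{2 + \left(3 - 6\right)} = 150 + \frac{3 - 3}{2 - 3} = 150 + \frac{1}{-1} \cdot 0 = 150 - 0 = 150 + 0 = 150$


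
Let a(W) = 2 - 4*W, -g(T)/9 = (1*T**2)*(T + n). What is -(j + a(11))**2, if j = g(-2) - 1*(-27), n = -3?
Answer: -27225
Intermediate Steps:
g(T) = -9*T**2*(-3 + T) (g(T) = -9*1*T**2*(T - 3) = -9*T**2*(-3 + T))
j = 207 (j = 9*(-2)**2*(3 - 1*(-2)) - 1*(-27) = 9*4*(3 + 2) + 27 = 9*4*5 + 27 = 180 + 27 = 207)
-(j + a(11))**2 = -(207 + (2 - 4*11))**2 = -(207 + (2 - 44))**2 = -(207 - 42)**2 = -1*165**2 = -1*27225 = -27225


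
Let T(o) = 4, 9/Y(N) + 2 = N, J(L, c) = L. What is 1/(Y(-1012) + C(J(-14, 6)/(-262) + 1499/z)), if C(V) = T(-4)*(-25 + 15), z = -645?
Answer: -338/13523 ≈ -0.024994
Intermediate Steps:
Y(N) = 9/(-2 + N)
C(V) = -40 (C(V) = 4*(-25 + 15) = 4*(-10) = -40)
1/(Y(-1012) + C(J(-14, 6)/(-262) + 1499/z)) = 1/(9/(-2 - 1012) - 40) = 1/(9/(-1014) - 40) = 1/(9*(-1/1014) - 40) = 1/(-3/338 - 40) = 1/(-13523/338) = -338/13523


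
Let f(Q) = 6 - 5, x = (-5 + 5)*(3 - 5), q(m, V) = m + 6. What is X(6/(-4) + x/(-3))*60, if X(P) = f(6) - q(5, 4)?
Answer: -600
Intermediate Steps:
q(m, V) = 6 + m
x = 0 (x = 0*(-2) = 0)
f(Q) = 1
X(P) = -10 (X(P) = 1 - (6 + 5) = 1 - 1*11 = 1 - 11 = -10)
X(6/(-4) + x/(-3))*60 = -10*60 = -600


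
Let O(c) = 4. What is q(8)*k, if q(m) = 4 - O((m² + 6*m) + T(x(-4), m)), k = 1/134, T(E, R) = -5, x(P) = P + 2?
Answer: 0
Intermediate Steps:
x(P) = 2 + P
k = 1/134 ≈ 0.0074627
q(m) = 0 (q(m) = 4 - 1*4 = 4 - 4 = 0)
q(8)*k = 0*(1/134) = 0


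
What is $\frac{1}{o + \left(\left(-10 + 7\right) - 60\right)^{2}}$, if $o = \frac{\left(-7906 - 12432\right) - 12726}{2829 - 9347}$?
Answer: $\frac{3259}{12951503} \approx 0.00025163$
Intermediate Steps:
$o = \frac{16532}{3259}$ ($o = \frac{-20338 - 12726}{-6518} = \left(-33064\right) \left(- \frac{1}{6518}\right) = \frac{16532}{3259} \approx 5.0727$)
$\frac{1}{o + \left(\left(-10 + 7\right) - 60\right)^{2}} = \frac{1}{\frac{16532}{3259} + \left(\left(-10 + 7\right) - 60\right)^{2}} = \frac{1}{\frac{16532}{3259} + \left(-3 - 60\right)^{2}} = \frac{1}{\frac{16532}{3259} + \left(-63\right)^{2}} = \frac{1}{\frac{16532}{3259} + 3969} = \frac{1}{\frac{12951503}{3259}} = \frac{3259}{12951503}$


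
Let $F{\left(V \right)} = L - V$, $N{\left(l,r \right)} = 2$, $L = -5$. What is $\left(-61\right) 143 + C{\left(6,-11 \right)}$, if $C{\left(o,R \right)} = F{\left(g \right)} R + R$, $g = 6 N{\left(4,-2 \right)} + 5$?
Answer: $-8492$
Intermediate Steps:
$g = 17$ ($g = 6 \cdot 2 + 5 = 12 + 5 = 17$)
$F{\left(V \right)} = -5 - V$
$C{\left(o,R \right)} = - 21 R$ ($C{\left(o,R \right)} = \left(-5 - 17\right) R + R = - 22 R + R = - 21 R$)
$\left(-61\right) 143 + C{\left(6,-11 \right)} = \left(-61\right) 143 - -231 = -8723 + 231 = -8492$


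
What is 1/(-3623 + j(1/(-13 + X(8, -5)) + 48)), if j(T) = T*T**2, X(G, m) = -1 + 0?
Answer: 2744/292170199 ≈ 9.3918e-6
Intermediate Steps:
X(G, m) = -1
j(T) = T**3
1/(-3623 + j(1/(-13 + X(8, -5)) + 48)) = 1/(-3623 + (1/(-13 - 1) + 48)**3) = 1/(-3623 + (1/(-14) + 48)**3) = 1/(-3623 + (-1/14 + 48)**3) = 1/(-3623 + (671/14)**3) = 1/(-3623 + 302111711/2744) = 1/(292170199/2744) = 2744/292170199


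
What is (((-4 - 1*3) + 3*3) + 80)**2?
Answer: 6724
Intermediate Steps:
(((-4 - 1*3) + 3*3) + 80)**2 = (((-4 - 3) + 9) + 80)**2 = ((-7 + 9) + 80)**2 = (2 + 80)**2 = 82**2 = 6724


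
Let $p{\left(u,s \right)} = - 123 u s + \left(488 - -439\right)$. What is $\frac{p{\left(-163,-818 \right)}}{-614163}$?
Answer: $\frac{5466385}{204721} \approx 26.702$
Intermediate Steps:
$p{\left(u,s \right)} = 927 - 123 s u$ ($p{\left(u,s \right)} = - 123 s u + \left(488 + 439\right) = - 123 s u + 927 = 927 - 123 s u$)
$\frac{p{\left(-163,-818 \right)}}{-614163} = \frac{927 - \left(-100614\right) \left(-163\right)}{-614163} = \left(927 - 16400082\right) \left(- \frac{1}{614163}\right) = \left(-16399155\right) \left(- \frac{1}{614163}\right) = \frac{5466385}{204721}$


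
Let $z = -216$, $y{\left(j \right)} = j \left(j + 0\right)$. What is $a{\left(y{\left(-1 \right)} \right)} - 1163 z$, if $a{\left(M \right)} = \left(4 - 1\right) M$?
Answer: $251211$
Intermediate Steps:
$y{\left(j \right)} = j^{2}$ ($y{\left(j \right)} = j j = j^{2}$)
$a{\left(M \right)} = 3 M$
$a{\left(y{\left(-1 \right)} \right)} - 1163 z = 3 \left(-1\right)^{2} - -251208 = 3 \cdot 1 + 251208 = 3 + 251208 = 251211$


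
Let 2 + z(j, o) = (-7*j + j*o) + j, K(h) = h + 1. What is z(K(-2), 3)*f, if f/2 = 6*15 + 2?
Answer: 184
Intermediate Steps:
K(h) = 1 + h
z(j, o) = -2 - 6*j + j*o (z(j, o) = -2 + ((-7*j + j*o) + j) = -2 + (-6*j + j*o) = -2 - 6*j + j*o)
f = 184 (f = 2*(6*15 + 2) = 2*(90 + 2) = 2*92 = 184)
z(K(-2), 3)*f = (-2 - 6*(1 - 2) + (1 - 2)*3)*184 = (-2 - 6*(-1) - 1*3)*184 = (-2 + 6 - 3)*184 = 1*184 = 184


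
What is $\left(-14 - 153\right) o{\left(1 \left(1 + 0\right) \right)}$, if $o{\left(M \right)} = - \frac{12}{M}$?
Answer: $2004$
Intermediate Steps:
$\left(-14 - 153\right) o{\left(1 \left(1 + 0\right) \right)} = \left(-14 - 153\right) \left(- \frac{12}{1 \left(1 + 0\right)}\right) = - 167 \left(- \frac{12}{1 \cdot 1}\right) = - 167 \left(- \frac{12}{1}\right) = - 167 \left(\left(-12\right) 1\right) = \left(-167\right) \left(-12\right) = 2004$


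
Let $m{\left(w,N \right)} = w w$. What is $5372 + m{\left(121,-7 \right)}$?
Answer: $20013$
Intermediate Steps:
$m{\left(w,N \right)} = w^{2}$
$5372 + m{\left(121,-7 \right)} = 5372 + 121^{2} = 5372 + 14641 = 20013$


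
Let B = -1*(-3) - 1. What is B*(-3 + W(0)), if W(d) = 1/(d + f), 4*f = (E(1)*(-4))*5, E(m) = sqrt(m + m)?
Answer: -6 - sqrt(2)/5 ≈ -6.2828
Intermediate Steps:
B = 2 (B = 3 - 1 = 2)
E(m) = sqrt(2)*sqrt(m) (E(m) = sqrt(2*m) = sqrt(2)*sqrt(m))
f = -5*sqrt(2) (f = (((sqrt(2)*sqrt(1))*(-4))*5)/4 = (((sqrt(2)*1)*(-4))*5)/4 = ((sqrt(2)*(-4))*5)/4 = (-4*sqrt(2)*5)/4 = (-20*sqrt(2))/4 = -5*sqrt(2) ≈ -7.0711)
W(d) = 1/(d - 5*sqrt(2))
B*(-3 + W(0)) = 2*(-3 + 1/(0 - 5*sqrt(2))) = 2*(-3 + 1/(-5*sqrt(2))) = 2*(-3 - sqrt(2)/10) = -6 - sqrt(2)/5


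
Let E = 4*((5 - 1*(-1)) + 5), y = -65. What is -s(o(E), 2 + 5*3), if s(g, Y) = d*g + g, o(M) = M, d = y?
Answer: 2816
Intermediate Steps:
d = -65
E = 44 (E = 4*((5 + 1) + 5) = 4*(6 + 5) = 4*11 = 44)
s(g, Y) = -64*g (s(g, Y) = -65*g + g = -64*g)
-s(o(E), 2 + 5*3) = -(-64)*44 = -1*(-2816) = 2816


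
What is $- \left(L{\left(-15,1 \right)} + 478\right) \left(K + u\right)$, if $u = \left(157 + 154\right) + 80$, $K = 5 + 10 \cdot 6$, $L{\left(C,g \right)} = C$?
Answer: $-211128$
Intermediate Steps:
$K = 65$ ($K = 5 + 60 = 65$)
$u = 391$ ($u = 311 + 80 = 391$)
$- \left(L{\left(-15,1 \right)} + 478\right) \left(K + u\right) = - \left(-15 + 478\right) \left(65 + 391\right) = - 463 \cdot 456 = \left(-1\right) 211128 = -211128$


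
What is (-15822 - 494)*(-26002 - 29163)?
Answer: 900072140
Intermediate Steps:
(-15822 - 494)*(-26002 - 29163) = -16316*(-55165) = 900072140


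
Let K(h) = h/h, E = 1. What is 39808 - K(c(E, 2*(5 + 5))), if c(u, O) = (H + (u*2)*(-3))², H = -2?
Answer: 39807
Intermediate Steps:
c(u, O) = (-2 - 6*u)² (c(u, O) = (-2 + (u*2)*(-3))² = (-2 + (2*u)*(-3))² = (-2 - 6*u)²)
K(h) = 1
39808 - K(c(E, 2*(5 + 5))) = 39808 - 1*1 = 39808 - 1 = 39807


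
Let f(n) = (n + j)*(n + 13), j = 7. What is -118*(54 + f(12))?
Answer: -62422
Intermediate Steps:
f(n) = (7 + n)*(13 + n) (f(n) = (n + 7)*(n + 13) = (7 + n)*(13 + n))
-118*(54 + f(12)) = -118*(54 + (91 + 12² + 20*12)) = -118*(54 + (91 + 144 + 240)) = -118*(54 + 475) = -118*529 = -62422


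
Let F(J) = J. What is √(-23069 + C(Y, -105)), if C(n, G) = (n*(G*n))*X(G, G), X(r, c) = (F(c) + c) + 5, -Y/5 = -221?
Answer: 2*√6570635014 ≈ 1.6212e+5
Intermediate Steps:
Y = 1105 (Y = -5*(-221) = 1105)
X(r, c) = 5 + 2*c (X(r, c) = (c + c) + 5 = 2*c + 5 = 5 + 2*c)
C(n, G) = G*n²*(5 + 2*G) (C(n, G) = (n*(G*n))*(5 + 2*G) = (G*n²)*(5 + 2*G) = G*n²*(5 + 2*G))
√(-23069 + C(Y, -105)) = √(-23069 - 105*1105²*(5 + 2*(-105))) = √(-23069 - 105*1221025*(5 - 210)) = √(-23069 - 105*1221025*(-205)) = √(-23069 + 26282563125) = √26282540056 = 2*√6570635014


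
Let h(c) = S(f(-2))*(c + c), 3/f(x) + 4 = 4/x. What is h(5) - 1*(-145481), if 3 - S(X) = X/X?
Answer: 145501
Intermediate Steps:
f(x) = 3/(-4 + 4/x)
S(X) = 2 (S(X) = 3 - X/X = 3 - 1*1 = 3 - 1 = 2)
h(c) = 4*c (h(c) = 2*(c + c) = 2*(2*c) = 4*c)
h(5) - 1*(-145481) = 4*5 - 1*(-145481) = 20 + 145481 = 145501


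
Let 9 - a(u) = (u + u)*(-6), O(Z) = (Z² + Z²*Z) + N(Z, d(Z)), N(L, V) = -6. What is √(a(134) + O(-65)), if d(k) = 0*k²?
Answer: I*√268789 ≈ 518.45*I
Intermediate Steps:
d(k) = 0
O(Z) = -6 + Z² + Z³ (O(Z) = (Z² + Z²*Z) - 6 = (Z² + Z³) - 6 = -6 + Z² + Z³)
a(u) = 9 + 12*u (a(u) = 9 - (u + u)*(-6) = 9 - 2*u*(-6) = 9 - (-12)*u = 9 + 12*u)
√(a(134) + O(-65)) = √((9 + 12*134) + (-6 + (-65)² + (-65)³)) = √((9 + 1608) + (-6 + 4225 - 274625)) = √(1617 - 270406) = √(-268789) = I*√268789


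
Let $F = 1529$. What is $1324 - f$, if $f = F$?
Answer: $-205$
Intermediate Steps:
$f = 1529$
$1324 - f = 1324 - 1529 = -205$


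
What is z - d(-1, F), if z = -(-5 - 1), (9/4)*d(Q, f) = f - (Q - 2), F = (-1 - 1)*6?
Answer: 10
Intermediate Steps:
F = -12 (F = -2*6 = -12)
d(Q, f) = 8/9 - 4*Q/9 + 4*f/9 (d(Q, f) = 4*(f - (Q - 2))/9 = 4*(f - (-2 + Q))/9 = 4*(f + (2 - Q))/9 = 4*(2 + f - Q)/9 = 8/9 - 4*Q/9 + 4*f/9)
z = 6 (z = -(-6) = -1*(-6) = 6)
z - d(-1, F) = 6 - (8/9 - 4/9*(-1) + (4/9)*(-12)) = 6 - (8/9 + 4/9 - 16/3) = 6 - 1*(-4) = 6 + 4 = 10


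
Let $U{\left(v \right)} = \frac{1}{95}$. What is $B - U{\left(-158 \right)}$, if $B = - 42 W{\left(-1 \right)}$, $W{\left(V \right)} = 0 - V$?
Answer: $- \frac{3991}{95} \approx -42.01$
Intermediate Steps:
$W{\left(V \right)} = - V$
$U{\left(v \right)} = \frac{1}{95}$
$B = -42$ ($B = - 42 \left(\left(-1\right) \left(-1\right)\right) = \left(-42\right) 1 = -42$)
$B - U{\left(-158 \right)} = -42 - \frac{1}{95} = - \frac{3991}{95}$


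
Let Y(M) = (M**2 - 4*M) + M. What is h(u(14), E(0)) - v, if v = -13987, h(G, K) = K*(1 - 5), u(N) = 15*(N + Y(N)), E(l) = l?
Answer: 13987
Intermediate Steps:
Y(M) = M**2 - 3*M
u(N) = 15*N + 15*N*(-3 + N) (u(N) = 15*(N + N*(-3 + N)) = 15*N + 15*N*(-3 + N))
h(G, K) = -4*K (h(G, K) = K*(-4) = -4*K)
h(u(14), E(0)) - v = -4*0 - 1*(-13987) = 0 + 13987 = 13987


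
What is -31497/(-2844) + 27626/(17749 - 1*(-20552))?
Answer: 47590183/4034372 ≈ 11.796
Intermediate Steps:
-31497/(-2844) + 27626/(17749 - 1*(-20552)) = -31497*(-1/2844) + 27626/(17749 + 20552) = 10499/948 + 27626/38301 = 47590183/4034372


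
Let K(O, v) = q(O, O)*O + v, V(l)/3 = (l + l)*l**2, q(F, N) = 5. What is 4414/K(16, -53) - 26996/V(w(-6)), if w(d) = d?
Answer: 59717/324 ≈ 184.31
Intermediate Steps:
V(l) = 6*l**3 (V(l) = 3*((l + l)*l**2) = 3*((2*l)*l**2) = 3*(2*l**3) = 6*l**3)
K(O, v) = v + 5*O (K(O, v) = 5*O + v = v + 5*O)
4414/K(16, -53) - 26996/V(w(-6)) = 4414/(-53 + 5*16) - 26996/(6*(-6)**3) = 4414/(-53 + 80) - 26996/(6*(-216)) = 4414/27 - 26996/(-1296) = 4414*(1/27) - 26996*(-1/1296) = 4414/27 + 6749/324 = 59717/324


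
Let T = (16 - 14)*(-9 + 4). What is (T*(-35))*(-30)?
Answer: -10500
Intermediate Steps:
T = -10 (T = 2*(-5) = -10)
(T*(-35))*(-30) = -10*(-35)*(-30) = 350*(-30) = -10500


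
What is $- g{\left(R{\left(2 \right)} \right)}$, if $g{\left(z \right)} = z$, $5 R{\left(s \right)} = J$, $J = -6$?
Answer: $\frac{6}{5} \approx 1.2$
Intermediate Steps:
$R{\left(s \right)} = - \frac{6}{5}$ ($R{\left(s \right)} = \frac{1}{5} \left(-6\right) = - \frac{6}{5}$)
$- g{\left(R{\left(2 \right)} \right)} = \left(-1\right) \left(- \frac{6}{5}\right) = \frac{6}{5}$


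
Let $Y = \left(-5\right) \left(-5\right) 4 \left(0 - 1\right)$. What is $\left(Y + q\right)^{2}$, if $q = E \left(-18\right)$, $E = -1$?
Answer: $6724$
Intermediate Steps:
$q = 18$ ($q = \left(-1\right) \left(-18\right) = 18$)
$Y = -100$ ($Y = 25 \cdot 4 \left(-1\right) = 25 \left(-4\right) = -100$)
$\left(Y + q\right)^{2} = \left(-100 + 18\right)^{2} = \left(-82\right)^{2} = 6724$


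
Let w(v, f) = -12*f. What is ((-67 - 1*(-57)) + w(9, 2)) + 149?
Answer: 115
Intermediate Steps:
((-67 - 1*(-57)) + w(9, 2)) + 149 = ((-67 - 1*(-57)) - 12*2) + 149 = ((-67 + 57) - 24) + 149 = (-10 - 24) + 149 = -34 + 149 = 115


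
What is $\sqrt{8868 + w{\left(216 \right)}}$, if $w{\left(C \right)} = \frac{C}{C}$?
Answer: $7 \sqrt{181} \approx 94.175$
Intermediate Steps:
$w{\left(C \right)} = 1$
$\sqrt{8868 + w{\left(216 \right)}} = \sqrt{8868 + 1} = \sqrt{8869} = 7 \sqrt{181}$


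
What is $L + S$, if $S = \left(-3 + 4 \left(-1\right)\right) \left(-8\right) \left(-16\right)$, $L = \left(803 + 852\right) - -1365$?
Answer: $2124$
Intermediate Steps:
$L = 3020$ ($L = 1655 + 1365 = 3020$)
$S = -896$ ($S = \left(-3 - 4\right) \left(-8\right) \left(-16\right) = \left(-7\right) \left(-8\right) \left(-16\right) = 56 \left(-16\right) = -896$)
$L + S = 3020 - 896 = 2124$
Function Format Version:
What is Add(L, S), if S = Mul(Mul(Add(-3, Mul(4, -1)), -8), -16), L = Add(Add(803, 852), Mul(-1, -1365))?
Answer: 2124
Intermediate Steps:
L = 3020 (L = Add(1655, 1365) = 3020)
S = -896 (S = Mul(Mul(Add(-3, -4), -8), -16) = Mul(Mul(-7, -8), -16) = Mul(56, -16) = -896)
Add(L, S) = Add(3020, -896) = 2124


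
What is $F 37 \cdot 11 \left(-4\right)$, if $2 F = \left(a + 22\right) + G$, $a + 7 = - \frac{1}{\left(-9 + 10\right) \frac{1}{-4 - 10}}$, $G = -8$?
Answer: $-17094$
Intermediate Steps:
$a = 7$ ($a = -7 - \frac{1}{\left(-9 + 10\right) \frac{1}{-4 - 10}} = -7 - \frac{1}{1 \frac{1}{-14}} = -7 - \frac{1}{1 \left(- \frac{1}{14}\right)} = -7 - \frac{1}{- \frac{1}{14}} = -7 - -14 = -7 + 14 = 7$)
$F = \frac{21}{2}$ ($F = \frac{\left(7 + 22\right) - 8}{2} = \frac{29 - 8}{2} = \frac{1}{2} \cdot 21 = \frac{21}{2} \approx 10.5$)
$F 37 \cdot 11 \left(-4\right) = \frac{21}{2} \cdot 37 \cdot 11 \left(-4\right) = \frac{777}{2} \left(-44\right) = -17094$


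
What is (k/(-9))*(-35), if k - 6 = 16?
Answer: 770/9 ≈ 85.556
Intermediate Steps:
k = 22 (k = 6 + 16 = 22)
(k/(-9))*(-35) = (22/(-9))*(-35) = (22*(-1/9))*(-35) = -22/9*(-35) = 770/9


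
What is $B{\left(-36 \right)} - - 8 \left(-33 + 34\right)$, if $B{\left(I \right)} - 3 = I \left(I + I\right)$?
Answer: $2603$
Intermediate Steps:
$B{\left(I \right)} = 3 + 2 I^{2}$ ($B{\left(I \right)} = 3 + I \left(I + I\right) = 3 + I 2 I = 3 + 2 I^{2}$)
$B{\left(-36 \right)} - - 8 \left(-33 + 34\right) = \left(3 + 2 \left(-36\right)^{2}\right) - - 8 \left(-33 + 34\right) = \left(3 + 2 \cdot 1296\right) - \left(-8\right) 1 = \left(3 + 2592\right) - -8 = 2595 + 8 = 2603$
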